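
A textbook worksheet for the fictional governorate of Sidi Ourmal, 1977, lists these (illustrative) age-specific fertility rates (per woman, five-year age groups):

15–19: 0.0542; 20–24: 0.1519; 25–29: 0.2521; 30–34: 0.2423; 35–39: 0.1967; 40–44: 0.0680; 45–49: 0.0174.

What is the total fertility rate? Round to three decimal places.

Sum of ASFRs = 0.0542 + 0.1519 + 0.2521 + 0.2423 + 0.1967 + 0.0680 + 0.0174 = 0.9826
TFR = 5 × 0.9826 = 4.913

4.913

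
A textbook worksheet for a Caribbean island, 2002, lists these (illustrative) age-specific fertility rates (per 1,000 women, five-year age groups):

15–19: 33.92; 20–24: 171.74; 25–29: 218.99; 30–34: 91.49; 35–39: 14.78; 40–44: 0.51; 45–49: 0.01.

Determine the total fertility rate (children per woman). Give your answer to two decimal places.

Sum of ASFRs = 33.92 + 171.74 + 218.99 + 91.49 + 14.78 + 0.51 + 0.01 = 531.44
TFR = 5 × 531.44 / 1000 = 2.6572

2.66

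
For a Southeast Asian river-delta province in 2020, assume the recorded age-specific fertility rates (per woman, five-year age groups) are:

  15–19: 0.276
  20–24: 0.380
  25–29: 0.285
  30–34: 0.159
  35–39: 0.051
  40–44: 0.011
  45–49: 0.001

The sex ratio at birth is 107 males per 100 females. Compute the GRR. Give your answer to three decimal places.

2.809

Proportion female at birth = 100 / (100 + 107) = 0.48309.
Sum of ASFRs = 0.276 + 0.380 + 0.285 + 0.159 + 0.051 + 0.011 + 0.001 = 1.163
TFR = 5 × 1.163 = 5.815
GRR = 0.48309 × 5.815 = 2.80917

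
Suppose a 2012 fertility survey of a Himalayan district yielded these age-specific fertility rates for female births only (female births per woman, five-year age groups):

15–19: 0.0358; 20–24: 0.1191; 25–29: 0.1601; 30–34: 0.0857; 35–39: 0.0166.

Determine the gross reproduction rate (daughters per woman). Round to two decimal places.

Sum of female ASFRs = 0.0358 + 0.1191 + 0.1601 + 0.0857 + 0.0166 = 0.4173
GRR = 5 × 0.4173 = 2.0865

2.09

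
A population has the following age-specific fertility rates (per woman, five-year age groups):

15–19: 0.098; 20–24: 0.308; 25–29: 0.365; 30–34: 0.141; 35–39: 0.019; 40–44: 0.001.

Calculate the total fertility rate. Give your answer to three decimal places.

4.660

Sum of ASFRs = 0.098 + 0.308 + 0.365 + 0.141 + 0.019 + 0.001 = 0.932
TFR = 5 × 0.932 = 4.66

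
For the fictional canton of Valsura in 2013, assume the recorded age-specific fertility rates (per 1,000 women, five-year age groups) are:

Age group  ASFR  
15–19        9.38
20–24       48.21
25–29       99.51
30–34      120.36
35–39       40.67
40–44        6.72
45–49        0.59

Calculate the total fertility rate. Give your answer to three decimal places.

Sum of ASFRs = 9.38 + 48.21 + 99.51 + 120.36 + 40.67 + 6.72 + 0.59 = 325.44
TFR = 5 × 325.44 / 1000 = 1.6272

1.627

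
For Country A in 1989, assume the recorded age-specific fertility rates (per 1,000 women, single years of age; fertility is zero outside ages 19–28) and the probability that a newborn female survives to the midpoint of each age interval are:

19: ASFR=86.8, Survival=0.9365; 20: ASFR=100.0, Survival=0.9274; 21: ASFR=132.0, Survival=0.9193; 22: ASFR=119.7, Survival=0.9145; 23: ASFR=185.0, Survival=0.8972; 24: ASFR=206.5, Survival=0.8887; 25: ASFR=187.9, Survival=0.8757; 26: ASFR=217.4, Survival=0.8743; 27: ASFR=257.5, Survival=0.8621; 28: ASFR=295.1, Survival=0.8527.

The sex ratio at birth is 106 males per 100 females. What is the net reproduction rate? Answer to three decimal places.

Proportion female at birth = 100 / (100 + 106) = 0.48544.
Per-age-group product (1 × ASFR × survival probability):
  19: 1 × 86.8/1000 × 0.9365 = 0.08129
  20: 1 × 100.0/1000 × 0.9274 = 0.09274
  21: 1 × 132.0/1000 × 0.9193 = 0.12135
  22: 1 × 119.7/1000 × 0.9145 = 0.10947
  23: 1 × 185.0/1000 × 0.8972 = 0.16598
  24: 1 × 206.5/1000 × 0.8887 = 0.18352
  25: 1 × 187.9/1000 × 0.8757 = 0.16454
  26: 1 × 217.4/1000 × 0.8743 = 0.19007
  27: 1 × 257.5/1000 × 0.8621 = 0.22199
  28: 1 × 295.1/1000 × 0.8527 = 0.25163
Sum = 1.58258
NRR = 0.48544 × 1.58258 = 0.76825

0.768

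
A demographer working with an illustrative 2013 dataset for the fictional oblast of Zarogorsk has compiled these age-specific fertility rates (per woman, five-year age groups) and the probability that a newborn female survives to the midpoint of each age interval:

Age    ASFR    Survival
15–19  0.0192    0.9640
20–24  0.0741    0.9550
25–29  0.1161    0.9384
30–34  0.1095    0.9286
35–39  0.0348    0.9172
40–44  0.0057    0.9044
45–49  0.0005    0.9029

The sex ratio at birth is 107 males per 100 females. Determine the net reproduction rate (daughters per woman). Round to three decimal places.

Proportion female at birth = 100 / (100 + 107) = 0.48309.
Per-age-group product (5 × ASFR × survival probability):
  15–19: 5 × 0.0192 × 0.9640 = 0.09254
  20–24: 5 × 0.0741 × 0.9550 = 0.35383
  25–29: 5 × 0.1161 × 0.9384 = 0.54474
  30–34: 5 × 0.1095 × 0.9286 = 0.50841
  35–39: 5 × 0.0348 × 0.9172 = 0.15959
  40–44: 5 × 0.0057 × 0.9044 = 0.02578
  45–49: 5 × 0.0005 × 0.9029 = 0.00226
Sum = 1.68715
NRR = 0.48309 × 1.68715 = 0.81505
NRR < 1, so the cohort does not fully replace itself.

0.815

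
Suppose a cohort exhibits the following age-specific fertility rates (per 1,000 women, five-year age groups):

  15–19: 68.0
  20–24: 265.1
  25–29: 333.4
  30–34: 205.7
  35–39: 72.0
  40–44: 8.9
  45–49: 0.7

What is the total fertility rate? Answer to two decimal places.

4.77

Sum of ASFRs = 68.0 + 265.1 + 333.4 + 205.7 + 72.0 + 8.9 + 0.7 = 953.8
TFR = 5 × 953.8 / 1000 = 4.769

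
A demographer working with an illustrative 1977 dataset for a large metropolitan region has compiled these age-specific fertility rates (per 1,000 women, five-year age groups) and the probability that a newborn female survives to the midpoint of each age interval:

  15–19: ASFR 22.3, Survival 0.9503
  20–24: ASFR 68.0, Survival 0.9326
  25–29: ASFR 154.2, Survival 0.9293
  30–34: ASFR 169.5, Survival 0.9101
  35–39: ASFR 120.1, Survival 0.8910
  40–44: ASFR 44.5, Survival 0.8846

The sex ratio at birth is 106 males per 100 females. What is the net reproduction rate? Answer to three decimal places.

1.283

Proportion female at birth = 100 / (100 + 106) = 0.48544.
Per-age-group product (5 × ASFR × survival probability):
  15–19: 5 × 22.3/1000 × 0.9503 = 0.10596
  20–24: 5 × 68.0/1000 × 0.9326 = 0.31708
  25–29: 5 × 154.2/1000 × 0.9293 = 0.71649
  30–34: 5 × 169.5/1000 × 0.9101 = 0.77131
  35–39: 5 × 120.1/1000 × 0.8910 = 0.53505
  40–44: 5 × 44.5/1000 × 0.8846 = 0.19682
Sum = 2.64271
NRR = 0.48544 × 2.64271 = 1.28288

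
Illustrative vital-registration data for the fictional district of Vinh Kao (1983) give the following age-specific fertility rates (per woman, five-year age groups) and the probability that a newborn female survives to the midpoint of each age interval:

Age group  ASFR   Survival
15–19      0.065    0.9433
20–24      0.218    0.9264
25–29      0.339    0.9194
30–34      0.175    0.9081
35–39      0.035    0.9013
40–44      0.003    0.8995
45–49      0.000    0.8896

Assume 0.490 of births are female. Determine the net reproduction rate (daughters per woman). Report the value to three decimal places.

1.882

Proportion female at birth = 0.490.
Weighting each age-specific rate by interval width and survival:
  15–19: 5 × 0.065 × 0.9433 = 0.30657
  20–24: 5 × 0.218 × 0.9264 = 1.00978
  25–29: 5 × 0.339 × 0.9194 = 1.55838
  30–34: 5 × 0.175 × 0.9081 = 0.79459
  35–39: 5 × 0.035 × 0.9013 = 0.15773
  40–44: 5 × 0.003 × 0.8995 = 0.01349
  45–49: 5 × 0.000 × 0.8896 = 0.00000
Sum = 3.84054
NRR = 0.490 × 3.84054 = 1.88186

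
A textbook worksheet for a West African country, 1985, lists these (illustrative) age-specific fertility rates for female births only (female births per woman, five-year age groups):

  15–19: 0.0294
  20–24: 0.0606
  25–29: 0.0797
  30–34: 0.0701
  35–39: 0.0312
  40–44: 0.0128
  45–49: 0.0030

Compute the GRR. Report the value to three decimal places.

Sum of female ASFRs = 0.0294 + 0.0606 + 0.0797 + 0.0701 + 0.0312 + 0.0128 + 0.0030 = 0.2868
GRR = 5 × 0.2868 = 1.434

1.434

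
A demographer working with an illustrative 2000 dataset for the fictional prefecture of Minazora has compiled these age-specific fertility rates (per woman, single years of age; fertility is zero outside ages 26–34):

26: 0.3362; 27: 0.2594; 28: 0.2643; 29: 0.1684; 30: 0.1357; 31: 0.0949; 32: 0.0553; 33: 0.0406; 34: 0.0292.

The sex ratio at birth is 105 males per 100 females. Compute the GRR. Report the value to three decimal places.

0.675

Proportion female at birth = 100 / (100 + 105) = 0.48780.
Sum of ASFRs = 0.3362 + 0.2594 + 0.2643 + 0.1684 + 0.1357 + 0.0949 + 0.0553 + 0.0406 + 0.0292 = 1.3840
TFR = 1.384
GRR = 0.48780 × 1.384 = 0.67512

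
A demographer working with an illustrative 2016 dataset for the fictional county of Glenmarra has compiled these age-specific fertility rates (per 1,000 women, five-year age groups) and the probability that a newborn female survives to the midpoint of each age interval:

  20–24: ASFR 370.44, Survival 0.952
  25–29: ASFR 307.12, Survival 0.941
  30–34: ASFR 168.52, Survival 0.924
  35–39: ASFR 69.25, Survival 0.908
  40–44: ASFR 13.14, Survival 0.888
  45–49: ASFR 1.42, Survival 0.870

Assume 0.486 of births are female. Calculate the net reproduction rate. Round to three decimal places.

Proportion female at birth = 0.486.
Per-age-group product (5 × ASFR × survival probability):
  20–24: 5 × 370.44/1000 × 0.952 = 1.76329
  25–29: 5 × 307.12/1000 × 0.941 = 1.44500
  30–34: 5 × 168.52/1000 × 0.924 = 0.77856
  35–39: 5 × 69.25/1000 × 0.908 = 0.31440
  40–44: 5 × 13.14/1000 × 0.888 = 0.05834
  45–49: 5 × 1.42/1000 × 0.870 = 0.00618
Sum = 4.36577
NRR = 0.486 × 4.36577 = 2.12176
NRR > 1, so each generation more than replaces itself.

2.122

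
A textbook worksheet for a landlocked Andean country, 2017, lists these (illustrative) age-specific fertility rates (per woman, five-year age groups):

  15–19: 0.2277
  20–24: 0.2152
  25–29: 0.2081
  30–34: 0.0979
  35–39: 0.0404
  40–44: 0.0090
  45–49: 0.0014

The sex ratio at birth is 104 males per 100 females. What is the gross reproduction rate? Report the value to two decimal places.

Proportion female at birth = 100 / (100 + 104) = 0.49020.
Sum of ASFRs = 0.2277 + 0.2152 + 0.2081 + 0.0979 + 0.0404 + 0.0090 + 0.0014 = 0.7997
TFR = 5 × 0.7997 = 3.9985
GRR = 0.49020 × 3.9985 = 1.96006

1.96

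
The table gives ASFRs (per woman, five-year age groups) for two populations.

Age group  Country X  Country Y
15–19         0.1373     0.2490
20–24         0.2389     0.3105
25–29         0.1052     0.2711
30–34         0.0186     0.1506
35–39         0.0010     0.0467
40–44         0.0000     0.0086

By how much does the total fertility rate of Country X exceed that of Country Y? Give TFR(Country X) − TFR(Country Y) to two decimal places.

Country X:
  Sum of ASFRs = 0.1373 + 0.2389 + 0.1052 + 0.0186 + 0.0010 + 0.0000 = 0.5010
  TFR = 5 × 0.5010 = 2.505
Country Y:
  Sum of ASFRs = 0.2490 + 0.3105 + 0.2711 + 0.1506 + 0.0467 + 0.0086 = 1.0365
  TFR = 5 × 1.0365 = 5.1825
Difference = 2.505 − 5.1825 = -2.6775

-2.68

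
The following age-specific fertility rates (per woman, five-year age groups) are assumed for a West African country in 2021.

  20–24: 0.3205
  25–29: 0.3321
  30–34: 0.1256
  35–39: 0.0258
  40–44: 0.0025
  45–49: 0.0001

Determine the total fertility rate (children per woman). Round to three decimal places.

4.033

Sum of ASFRs = 0.3205 + 0.3321 + 0.1256 + 0.0258 + 0.0025 + 0.0001 = 0.8066
TFR = 5 × 0.8066 = 4.033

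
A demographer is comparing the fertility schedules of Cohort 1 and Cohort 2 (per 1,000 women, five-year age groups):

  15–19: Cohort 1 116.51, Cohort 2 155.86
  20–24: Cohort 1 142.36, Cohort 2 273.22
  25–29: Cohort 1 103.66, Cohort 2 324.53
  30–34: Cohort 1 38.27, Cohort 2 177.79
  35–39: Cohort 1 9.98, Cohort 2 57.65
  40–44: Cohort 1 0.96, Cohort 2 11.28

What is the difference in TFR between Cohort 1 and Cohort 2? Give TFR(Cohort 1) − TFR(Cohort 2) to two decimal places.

Cohort 1:
  Sum of ASFRs = 116.51 + 142.36 + 103.66 + 38.27 + 9.98 + 0.96 = 411.74
  TFR = 5 × 411.74 / 1000 = 2.0587
Cohort 2:
  Sum of ASFRs = 155.86 + 273.22 + 324.53 + 177.79 + 57.65 + 11.28 = 1000.33
  TFR = 5 × 1000.33 / 1000 = 5.00165
Difference = 2.0587 − 5.00165 = -2.94295

-2.94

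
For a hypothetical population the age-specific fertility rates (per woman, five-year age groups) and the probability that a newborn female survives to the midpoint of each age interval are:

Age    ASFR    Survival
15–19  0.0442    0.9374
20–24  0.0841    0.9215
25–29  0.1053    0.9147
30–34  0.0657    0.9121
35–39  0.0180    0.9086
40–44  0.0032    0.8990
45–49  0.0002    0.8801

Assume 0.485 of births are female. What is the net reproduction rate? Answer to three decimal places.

0.714

Proportion female at birth = 0.485.
Survival-weighted fertility by age (5·fₓ·Sₓ):
  15–19: 5 × 0.0442 × 0.9374 = 0.20717
  20–24: 5 × 0.0841 × 0.9215 = 0.38749
  25–29: 5 × 0.1053 × 0.9147 = 0.48159
  30–34: 5 × 0.0657 × 0.9121 = 0.29962
  35–39: 5 × 0.0180 × 0.9086 = 0.08177
  40–44: 5 × 0.0032 × 0.8990 = 0.01438
  45–49: 5 × 0.0002 × 0.8801 = 0.00088
Sum = 1.47290
NRR = 0.485 × 1.47290 = 0.71436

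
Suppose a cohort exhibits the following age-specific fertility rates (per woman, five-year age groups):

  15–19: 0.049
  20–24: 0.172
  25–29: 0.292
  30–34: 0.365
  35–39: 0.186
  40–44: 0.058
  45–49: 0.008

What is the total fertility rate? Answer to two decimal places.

5.65

Sum of ASFRs = 0.049 + 0.172 + 0.292 + 0.365 + 0.186 + 0.058 + 0.008 = 1.130
TFR = 5 × 1.130 = 5.65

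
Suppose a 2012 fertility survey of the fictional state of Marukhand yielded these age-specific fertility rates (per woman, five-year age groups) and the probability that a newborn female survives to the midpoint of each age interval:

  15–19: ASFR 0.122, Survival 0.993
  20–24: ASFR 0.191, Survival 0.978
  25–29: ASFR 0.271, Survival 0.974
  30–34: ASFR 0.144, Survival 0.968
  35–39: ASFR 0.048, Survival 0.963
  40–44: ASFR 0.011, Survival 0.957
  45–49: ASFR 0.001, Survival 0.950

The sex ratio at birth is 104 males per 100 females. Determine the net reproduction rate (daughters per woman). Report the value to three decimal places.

1.885

Proportion female at birth = 100 / (100 + 104) = 0.49020.
Per-age-group product (5 × ASFR × survival probability):
  15–19: 5 × 0.122 × 0.993 = 0.60573
  20–24: 5 × 0.191 × 0.978 = 0.93399
  25–29: 5 × 0.271 × 0.974 = 1.31977
  30–34: 5 × 0.144 × 0.968 = 0.69696
  35–39: 5 × 0.048 × 0.963 = 0.23112
  40–44: 5 × 0.011 × 0.957 = 0.05264
  45–49: 5 × 0.001 × 0.950 = 0.00475
Sum = 3.84496
NRR = 0.49020 × 3.84496 = 1.88480
With NRR above 1 the population is above replacement fertility.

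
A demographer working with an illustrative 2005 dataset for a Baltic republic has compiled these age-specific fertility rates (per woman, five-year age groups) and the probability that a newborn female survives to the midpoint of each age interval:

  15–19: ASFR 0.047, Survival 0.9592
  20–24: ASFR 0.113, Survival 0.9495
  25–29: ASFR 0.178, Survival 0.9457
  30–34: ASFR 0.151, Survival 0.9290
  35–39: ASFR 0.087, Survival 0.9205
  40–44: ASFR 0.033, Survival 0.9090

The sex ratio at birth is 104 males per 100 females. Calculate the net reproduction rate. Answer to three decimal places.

Proportion female at birth = 100 / (100 + 104) = 0.49020.
Survival-weighted fertility by age (5·fₓ·Sₓ):
  15–19: 5 × 0.047 × 0.9592 = 0.22541
  20–24: 5 × 0.113 × 0.9495 = 0.53647
  25–29: 5 × 0.178 × 0.9457 = 0.84167
  30–34: 5 × 0.151 × 0.9290 = 0.70140
  35–39: 5 × 0.087 × 0.9205 = 0.40042
  40–44: 5 × 0.033 × 0.9090 = 0.14999
Sum = 2.85536
NRR = 0.49020 × 2.85536 = 1.39970

1.400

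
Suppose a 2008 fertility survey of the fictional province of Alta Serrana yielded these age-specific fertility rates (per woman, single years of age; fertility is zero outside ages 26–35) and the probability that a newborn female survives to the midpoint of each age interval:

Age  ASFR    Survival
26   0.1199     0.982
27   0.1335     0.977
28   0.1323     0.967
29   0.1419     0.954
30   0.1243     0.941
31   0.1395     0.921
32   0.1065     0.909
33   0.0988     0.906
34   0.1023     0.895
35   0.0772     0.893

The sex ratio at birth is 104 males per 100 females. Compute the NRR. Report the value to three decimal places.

Proportion female at birth = 100 / (100 + 104) = 0.49020.
Per-age-group product (1 × ASFR × survival probability):
  26: 1 × 0.1199 × 0.982 = 0.11774
  27: 1 × 0.1335 × 0.977 = 0.13043
  28: 1 × 0.1323 × 0.967 = 0.12793
  29: 1 × 0.1419 × 0.954 = 0.13537
  30: 1 × 0.1243 × 0.941 = 0.11697
  31: 1 × 0.1395 × 0.921 = 0.12848
  32: 1 × 0.1065 × 0.909 = 0.09681
  33: 1 × 0.0988 × 0.906 = 0.08951
  34: 1 × 0.1023 × 0.895 = 0.09156
  35: 1 × 0.0772 × 0.893 = 0.06894
Sum = 1.10374
NRR = 0.49020 × 1.10374 = 0.54105

0.541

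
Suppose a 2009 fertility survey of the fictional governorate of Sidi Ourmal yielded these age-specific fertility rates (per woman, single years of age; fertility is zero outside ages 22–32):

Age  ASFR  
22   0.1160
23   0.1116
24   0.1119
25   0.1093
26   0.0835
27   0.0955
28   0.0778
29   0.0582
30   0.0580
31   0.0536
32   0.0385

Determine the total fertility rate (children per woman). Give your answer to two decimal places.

Sum of ASFRs = 0.1160 + 0.1116 + 0.1119 + 0.1093 + 0.0835 + 0.0955 + 0.0778 + 0.0582 + 0.0580 + 0.0536 + 0.0385 = 0.9139
TFR = 0.9139

0.91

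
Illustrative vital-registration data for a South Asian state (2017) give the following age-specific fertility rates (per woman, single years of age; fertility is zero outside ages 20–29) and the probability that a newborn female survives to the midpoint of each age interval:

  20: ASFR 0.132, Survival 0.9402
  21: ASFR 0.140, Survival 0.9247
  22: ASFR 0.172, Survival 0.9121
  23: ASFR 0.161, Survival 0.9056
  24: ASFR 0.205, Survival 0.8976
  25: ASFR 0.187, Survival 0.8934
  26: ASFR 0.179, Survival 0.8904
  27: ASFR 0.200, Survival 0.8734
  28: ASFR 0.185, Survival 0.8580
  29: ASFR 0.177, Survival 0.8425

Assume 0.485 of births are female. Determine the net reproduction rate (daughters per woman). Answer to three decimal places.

0.751

Proportion female at birth = 0.485.
Per-age-group product (1 × ASFR × survival probability):
  20: 1 × 0.132 × 0.9402 = 0.12411
  21: 1 × 0.140 × 0.9247 = 0.12946
  22: 1 × 0.172 × 0.9121 = 0.15688
  23: 1 × 0.161 × 0.9056 = 0.14580
  24: 1 × 0.205 × 0.8976 = 0.18401
  25: 1 × 0.187 × 0.8934 = 0.16707
  26: 1 × 0.179 × 0.8904 = 0.15938
  27: 1 × 0.200 × 0.8734 = 0.17468
  28: 1 × 0.185 × 0.8580 = 0.15873
  29: 1 × 0.177 × 0.8425 = 0.14912
Sum = 1.54924
NRR = 0.485 × 1.54924 = 0.75138
With NRR below 1 the population is below replacement fertility.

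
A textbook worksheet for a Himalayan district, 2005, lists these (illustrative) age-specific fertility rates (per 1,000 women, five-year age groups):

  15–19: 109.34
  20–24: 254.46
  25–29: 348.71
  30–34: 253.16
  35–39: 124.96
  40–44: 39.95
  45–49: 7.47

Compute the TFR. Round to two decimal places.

Sum of ASFRs = 109.34 + 254.46 + 348.71 + 253.16 + 124.96 + 39.95 + 7.47 = 1138.05
TFR = 5 × 1138.05 / 1000 = 5.69025

5.69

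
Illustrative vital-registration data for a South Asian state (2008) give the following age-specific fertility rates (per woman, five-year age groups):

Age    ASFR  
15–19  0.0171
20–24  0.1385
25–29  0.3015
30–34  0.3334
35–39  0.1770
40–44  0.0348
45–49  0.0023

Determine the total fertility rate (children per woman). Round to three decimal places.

Sum of ASFRs = 0.0171 + 0.1385 + 0.3015 + 0.3334 + 0.1770 + 0.0348 + 0.0023 = 1.0046
TFR = 5 × 1.0046 = 5.023

5.023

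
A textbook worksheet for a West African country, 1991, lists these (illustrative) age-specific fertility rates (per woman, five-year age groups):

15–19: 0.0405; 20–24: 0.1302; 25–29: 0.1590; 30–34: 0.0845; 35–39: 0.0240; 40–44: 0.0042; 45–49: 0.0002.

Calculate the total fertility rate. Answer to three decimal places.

2.213

Sum of ASFRs = 0.0405 + 0.1302 + 0.1590 + 0.0845 + 0.0240 + 0.0042 + 0.0002 = 0.4426
TFR = 5 × 0.4426 = 2.213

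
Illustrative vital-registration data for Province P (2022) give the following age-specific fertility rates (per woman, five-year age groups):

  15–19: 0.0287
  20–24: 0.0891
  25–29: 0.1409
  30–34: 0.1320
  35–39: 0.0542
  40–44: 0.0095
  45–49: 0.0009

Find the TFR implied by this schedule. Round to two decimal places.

2.28

Sum of ASFRs = 0.0287 + 0.0891 + 0.1409 + 0.1320 + 0.0542 + 0.0095 + 0.0009 = 0.4553
TFR = 5 × 0.4553 = 2.2765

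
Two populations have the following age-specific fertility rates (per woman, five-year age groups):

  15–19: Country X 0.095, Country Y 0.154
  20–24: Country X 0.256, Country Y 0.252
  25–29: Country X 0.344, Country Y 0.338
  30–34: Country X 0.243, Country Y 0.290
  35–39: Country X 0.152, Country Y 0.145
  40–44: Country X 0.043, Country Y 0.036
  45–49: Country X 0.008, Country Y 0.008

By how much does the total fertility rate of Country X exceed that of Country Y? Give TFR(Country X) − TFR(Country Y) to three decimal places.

Country X:
  Sum of ASFRs = 0.095 + 0.256 + 0.344 + 0.243 + 0.152 + 0.043 + 0.008 = 1.141
  TFR = 5 × 1.141 = 5.705
Country Y:
  Sum of ASFRs = 0.154 + 0.252 + 0.338 + 0.290 + 0.145 + 0.036 + 0.008 = 1.223
  TFR = 5 × 1.223 = 6.115
Difference = 5.705 − 6.115 = -0.41

-0.410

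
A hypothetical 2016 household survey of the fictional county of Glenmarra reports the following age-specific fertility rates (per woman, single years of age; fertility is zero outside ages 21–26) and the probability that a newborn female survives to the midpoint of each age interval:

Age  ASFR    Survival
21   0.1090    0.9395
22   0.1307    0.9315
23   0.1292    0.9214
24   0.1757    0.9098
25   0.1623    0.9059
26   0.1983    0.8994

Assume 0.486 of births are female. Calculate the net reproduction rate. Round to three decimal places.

0.403

Proportion female at birth = 0.486.
Each age group contributes 1 × ASFR × survival:
  21: 1 × 0.1090 × 0.9395 = 0.10241
  22: 1 × 0.1307 × 0.9315 = 0.12175
  23: 1 × 0.1292 × 0.9214 = 0.11904
  24: 1 × 0.1757 × 0.9098 = 0.15985
  25: 1 × 0.1623 × 0.9059 = 0.14703
  26: 1 × 0.1983 × 0.8994 = 0.17835
Sum = 0.82843
NRR = 0.486 × 0.82843 = 0.40262
NRR < 1, so the cohort does not fully replace itself.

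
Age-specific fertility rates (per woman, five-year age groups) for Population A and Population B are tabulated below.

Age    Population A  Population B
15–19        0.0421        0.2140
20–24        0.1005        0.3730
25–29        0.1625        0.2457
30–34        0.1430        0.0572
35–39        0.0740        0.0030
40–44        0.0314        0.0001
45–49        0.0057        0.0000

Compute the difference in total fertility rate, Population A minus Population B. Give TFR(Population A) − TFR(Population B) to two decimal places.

-1.67

Population A:
  Sum of ASFRs = 0.0421 + 0.1005 + 0.1625 + 0.1430 + 0.0740 + 0.0314 + 0.0057 = 0.5592
  TFR = 5 × 0.5592 = 2.796
Population B:
  Sum of ASFRs = 0.2140 + 0.3730 + 0.2457 + 0.0572 + 0.0030 + 0.0001 + 0.0000 = 0.8930
  TFR = 5 × 0.8930 = 4.465
Difference = 2.796 − 4.465 = -1.669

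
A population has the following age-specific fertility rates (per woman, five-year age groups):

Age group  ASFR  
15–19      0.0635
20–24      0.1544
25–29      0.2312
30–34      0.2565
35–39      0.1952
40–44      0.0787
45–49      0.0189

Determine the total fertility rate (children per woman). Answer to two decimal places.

4.99

Sum of ASFRs = 0.0635 + 0.1544 + 0.2312 + 0.2565 + 0.1952 + 0.0787 + 0.0189 = 0.9984
TFR = 5 × 0.9984 = 4.992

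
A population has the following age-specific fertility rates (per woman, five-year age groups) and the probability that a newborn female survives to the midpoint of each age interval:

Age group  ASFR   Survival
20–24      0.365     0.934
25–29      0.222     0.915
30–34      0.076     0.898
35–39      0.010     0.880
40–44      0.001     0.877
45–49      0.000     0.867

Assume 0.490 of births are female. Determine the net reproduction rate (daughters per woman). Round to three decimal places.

1.524

Proportion female at birth = 0.490.
Survival-weighted fertility by age (5·fₓ·Sₓ):
  20–24: 5 × 0.365 × 0.934 = 1.70455
  25–29: 5 × 0.222 × 0.915 = 1.01565
  30–34: 5 × 0.076 × 0.898 = 0.34124
  35–39: 5 × 0.010 × 0.880 = 0.04400
  40–44: 5 × 0.001 × 0.877 = 0.00439
  45–49: 5 × 0.000 × 0.867 = 0.00000
Sum = 3.10983
NRR = 0.490 × 3.10983 = 1.52382
An NRR exceeding 1 indicates intrinsic growth under these rates.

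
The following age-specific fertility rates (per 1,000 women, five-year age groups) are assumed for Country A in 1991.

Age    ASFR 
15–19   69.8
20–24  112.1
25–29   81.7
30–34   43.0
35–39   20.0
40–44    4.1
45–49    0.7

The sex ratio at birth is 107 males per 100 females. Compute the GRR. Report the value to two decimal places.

0.80

Proportion female at birth = 100 / (100 + 107) = 0.48309.
Sum of ASFRs = 69.8 + 112.1 + 81.7 + 43.0 + 20.0 + 4.1 + 0.7 = 331.4
TFR = 5 × 331.4 / 1000 = 1.657
GRR = 0.48309 × 1.657 = 0.80048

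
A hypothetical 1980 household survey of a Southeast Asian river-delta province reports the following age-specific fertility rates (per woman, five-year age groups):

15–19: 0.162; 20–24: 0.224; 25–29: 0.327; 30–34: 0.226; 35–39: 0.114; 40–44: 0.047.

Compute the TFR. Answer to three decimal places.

5.500

Sum of ASFRs = 0.162 + 0.224 + 0.327 + 0.226 + 0.114 + 0.047 = 1.100
TFR = 5 × 1.100 = 5.5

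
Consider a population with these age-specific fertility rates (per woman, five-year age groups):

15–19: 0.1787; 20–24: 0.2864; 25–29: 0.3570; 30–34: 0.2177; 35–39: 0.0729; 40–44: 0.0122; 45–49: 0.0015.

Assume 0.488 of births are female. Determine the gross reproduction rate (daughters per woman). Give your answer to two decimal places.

2.75

Proportion female at birth = 0.488.
Sum of ASFRs = 0.1787 + 0.2864 + 0.3570 + 0.2177 + 0.0729 + 0.0122 + 0.0015 = 1.1264
TFR = 5 × 1.1264 = 5.632
GRR = 0.488 × 5.632 = 2.74842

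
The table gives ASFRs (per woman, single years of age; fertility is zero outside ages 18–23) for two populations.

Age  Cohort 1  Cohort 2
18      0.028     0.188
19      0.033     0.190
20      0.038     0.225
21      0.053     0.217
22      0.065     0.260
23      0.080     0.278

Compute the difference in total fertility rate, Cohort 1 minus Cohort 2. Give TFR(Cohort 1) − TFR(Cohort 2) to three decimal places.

-1.061

Cohort 1:
  Sum of ASFRs = 0.028 + 0.033 + 0.038 + 0.053 + 0.065 + 0.080 = 0.297
  TFR = 0.297
Cohort 2:
  Sum of ASFRs = 0.188 + 0.190 + 0.225 + 0.217 + 0.260 + 0.278 = 1.358
  TFR = 1.358
Difference = 0.297 − 1.358 = -1.061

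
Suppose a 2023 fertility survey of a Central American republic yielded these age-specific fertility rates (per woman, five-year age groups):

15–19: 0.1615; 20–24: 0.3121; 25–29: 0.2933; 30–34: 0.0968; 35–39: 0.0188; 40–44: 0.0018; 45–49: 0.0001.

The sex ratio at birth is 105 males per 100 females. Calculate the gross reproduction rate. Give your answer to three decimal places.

Proportion female at birth = 100 / (100 + 105) = 0.48780.
Sum of ASFRs = 0.1615 + 0.3121 + 0.2933 + 0.0968 + 0.0188 + 0.0018 + 0.0001 = 0.8844
TFR = 5 × 0.8844 = 4.422
GRR = 0.48780 × 4.422 = 2.15705

2.157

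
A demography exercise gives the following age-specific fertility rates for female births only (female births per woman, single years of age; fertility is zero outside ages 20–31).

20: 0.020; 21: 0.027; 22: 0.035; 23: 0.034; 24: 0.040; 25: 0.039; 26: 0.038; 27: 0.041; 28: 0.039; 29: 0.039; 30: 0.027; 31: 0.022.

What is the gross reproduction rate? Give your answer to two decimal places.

Sum of female ASFRs = 0.020 + 0.027 + 0.035 + 0.034 + 0.040 + 0.039 + 0.038 + 0.041 + 0.039 + 0.039 + 0.027 + 0.022 = 0.401
GRR = 0.401

0.40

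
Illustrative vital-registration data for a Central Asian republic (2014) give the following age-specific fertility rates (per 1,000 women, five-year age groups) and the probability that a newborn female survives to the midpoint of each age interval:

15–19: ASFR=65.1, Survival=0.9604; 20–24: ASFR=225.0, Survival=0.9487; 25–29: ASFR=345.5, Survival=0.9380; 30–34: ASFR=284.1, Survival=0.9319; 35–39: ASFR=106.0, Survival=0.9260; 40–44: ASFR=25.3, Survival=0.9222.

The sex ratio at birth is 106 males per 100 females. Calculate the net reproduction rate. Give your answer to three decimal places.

2.394

Proportion female at birth = 100 / (100 + 106) = 0.48544.
Weighting each age-specific rate by interval width and survival:
  15–19: 5 × 65.1/1000 × 0.9604 = 0.31261
  20–24: 5 × 225.0/1000 × 0.9487 = 1.06729
  25–29: 5 × 345.5/1000 × 0.9380 = 1.62040
  30–34: 5 × 284.1/1000 × 0.9319 = 1.32376
  35–39: 5 × 106.0/1000 × 0.9260 = 0.49078
  40–44: 5 × 25.3/1000 × 0.9222 = 0.11666
Sum = 4.93150
NRR = 0.48544 × 4.93150 = 2.39395
NRR > 1, so each generation more than replaces itself.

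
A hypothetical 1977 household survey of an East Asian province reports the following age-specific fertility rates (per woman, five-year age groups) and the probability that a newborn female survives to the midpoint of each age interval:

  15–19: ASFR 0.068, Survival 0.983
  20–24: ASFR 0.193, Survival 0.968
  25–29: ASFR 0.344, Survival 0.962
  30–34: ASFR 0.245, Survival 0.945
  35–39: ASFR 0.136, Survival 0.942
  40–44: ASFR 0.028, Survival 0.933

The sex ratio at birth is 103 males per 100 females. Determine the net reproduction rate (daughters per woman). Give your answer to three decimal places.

2.390

Proportion female at birth = 100 / (100 + 103) = 0.49261.
Per-age-group product (5 × ASFR × survival probability):
  15–19: 5 × 0.068 × 0.983 = 0.33422
  20–24: 5 × 0.193 × 0.968 = 0.93412
  25–29: 5 × 0.344 × 0.962 = 1.65464
  30–34: 5 × 0.245 × 0.945 = 1.15763
  35–39: 5 × 0.136 × 0.942 = 0.64056
  40–44: 5 × 0.028 × 0.933 = 0.13062
Sum = 4.85179
NRR = 0.49261 × 4.85179 = 2.39004
NRR > 1, so each generation more than replaces itself.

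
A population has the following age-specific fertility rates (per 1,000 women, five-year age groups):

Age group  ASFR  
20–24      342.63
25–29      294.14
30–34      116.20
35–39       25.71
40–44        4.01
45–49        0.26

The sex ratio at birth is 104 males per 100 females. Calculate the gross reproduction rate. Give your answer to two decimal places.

1.92

Proportion female at birth = 100 / (100 + 104) = 0.49020.
Sum of ASFRs = 342.63 + 294.14 + 116.20 + 25.71 + 4.01 + 0.26 = 782.95
TFR = 5 × 782.95 / 1000 = 3.91475
GRR = 0.49020 × 3.91475 = 1.91901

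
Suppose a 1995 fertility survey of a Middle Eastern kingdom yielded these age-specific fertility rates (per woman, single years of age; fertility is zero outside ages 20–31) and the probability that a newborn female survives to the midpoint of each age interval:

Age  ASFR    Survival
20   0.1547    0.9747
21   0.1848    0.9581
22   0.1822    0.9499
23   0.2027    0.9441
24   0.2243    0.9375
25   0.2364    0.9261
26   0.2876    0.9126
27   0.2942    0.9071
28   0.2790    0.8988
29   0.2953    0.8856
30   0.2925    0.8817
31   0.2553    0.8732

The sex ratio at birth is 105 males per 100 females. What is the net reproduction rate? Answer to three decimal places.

1.290

Proportion female at birth = 100 / (100 + 105) = 0.48780.
Weighting each age-specific rate by interval width and survival:
  20: 1 × 0.1547 × 0.9747 = 0.15079
  21: 1 × 0.1848 × 0.9581 = 0.17706
  22: 1 × 0.1822 × 0.9499 = 0.17307
  23: 1 × 0.2027 × 0.9441 = 0.19137
  24: 1 × 0.2243 × 0.9375 = 0.21028
  25: 1 × 0.2364 × 0.9261 = 0.21893
  26: 1 × 0.2876 × 0.9126 = 0.26246
  27: 1 × 0.2942 × 0.9071 = 0.26687
  28: 1 × 0.2790 × 0.8988 = 0.25077
  29: 1 × 0.2953 × 0.8856 = 0.26152
  30: 1 × 0.2925 × 0.8817 = 0.25790
  31: 1 × 0.2553 × 0.8732 = 0.22293
Sum = 2.64395
NRR = 0.48780 × 2.64395 = 1.28972
An NRR exceeding 1 indicates intrinsic growth under these rates.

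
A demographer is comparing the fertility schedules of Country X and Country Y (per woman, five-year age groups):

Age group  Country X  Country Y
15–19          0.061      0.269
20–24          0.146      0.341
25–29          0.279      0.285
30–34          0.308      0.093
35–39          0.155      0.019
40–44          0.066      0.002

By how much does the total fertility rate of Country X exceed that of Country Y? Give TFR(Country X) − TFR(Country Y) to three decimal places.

0.030

Country X:
  Sum of ASFRs = 0.061 + 0.146 + 0.279 + 0.308 + 0.155 + 0.066 = 1.015
  TFR = 5 × 1.015 = 5.075
Country Y:
  Sum of ASFRs = 0.269 + 0.341 + 0.285 + 0.093 + 0.019 + 0.002 = 1.009
  TFR = 5 × 1.009 = 5.045
Difference = 5.075 − 5.045 = 0.03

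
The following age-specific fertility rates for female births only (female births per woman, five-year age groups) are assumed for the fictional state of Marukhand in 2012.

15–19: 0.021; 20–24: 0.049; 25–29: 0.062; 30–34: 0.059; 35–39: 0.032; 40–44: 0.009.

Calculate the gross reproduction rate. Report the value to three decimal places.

Sum of female ASFRs = 0.021 + 0.049 + 0.062 + 0.059 + 0.032 + 0.009 = 0.232
GRR = 5 × 0.232 = 1.16

1.160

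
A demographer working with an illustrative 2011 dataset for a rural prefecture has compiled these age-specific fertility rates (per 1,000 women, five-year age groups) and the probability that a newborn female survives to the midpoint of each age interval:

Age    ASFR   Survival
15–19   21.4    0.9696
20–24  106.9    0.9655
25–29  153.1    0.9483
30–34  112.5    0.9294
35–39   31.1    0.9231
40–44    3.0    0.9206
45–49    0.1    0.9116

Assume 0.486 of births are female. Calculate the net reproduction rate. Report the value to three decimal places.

0.985

Proportion female at birth = 0.486.
Each age group contributes 5 × ASFR × survival:
  15–19: 5 × 21.4/1000 × 0.9696 = 0.10375
  20–24: 5 × 106.9/1000 × 0.9655 = 0.51606
  25–29: 5 × 153.1/1000 × 0.9483 = 0.72592
  30–34: 5 × 112.5/1000 × 0.9294 = 0.52279
  35–39: 5 × 31.1/1000 × 0.9231 = 0.14354
  40–44: 5 × 3.0/1000 × 0.9206 = 0.01381
  45–49: 5 × 0.1/1000 × 0.9116 = 0.00046
Sum = 2.02633
NRR = 0.486 × 2.02633 = 0.98480
NRR < 1, so the cohort does not fully replace itself.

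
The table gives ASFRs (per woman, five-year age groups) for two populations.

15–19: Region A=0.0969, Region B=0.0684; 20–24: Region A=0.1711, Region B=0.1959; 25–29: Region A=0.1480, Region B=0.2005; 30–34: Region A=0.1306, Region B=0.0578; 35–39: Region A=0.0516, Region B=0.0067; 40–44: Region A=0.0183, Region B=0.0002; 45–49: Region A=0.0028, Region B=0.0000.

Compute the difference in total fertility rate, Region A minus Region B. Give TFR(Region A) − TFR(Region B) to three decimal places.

Region A:
  Sum of ASFRs = 0.0969 + 0.1711 + 0.1480 + 0.1306 + 0.0516 + 0.0183 + 0.0028 = 0.6193
  TFR = 5 × 0.6193 = 3.0965
Region B:
  Sum of ASFRs = 0.0684 + 0.1959 + 0.2005 + 0.0578 + 0.0067 + 0.0002 + 0.0000 = 0.5295
  TFR = 5 × 0.5295 = 2.6475
Difference = 3.0965 − 2.6475 = 0.449

0.449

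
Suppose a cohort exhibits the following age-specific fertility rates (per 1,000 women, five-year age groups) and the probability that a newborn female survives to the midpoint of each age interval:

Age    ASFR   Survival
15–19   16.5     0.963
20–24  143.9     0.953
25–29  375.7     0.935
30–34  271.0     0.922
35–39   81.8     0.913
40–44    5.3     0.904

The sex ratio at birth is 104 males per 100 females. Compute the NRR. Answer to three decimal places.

Proportion female at birth = 100 / (100 + 104) = 0.49020.
Survival-weighted fertility by age (5·fₓ·Sₓ):
  15–19: 5 × 16.5/1000 × 0.963 = 0.07945
  20–24: 5 × 143.9/1000 × 0.953 = 0.68568
  25–29: 5 × 375.7/1000 × 0.935 = 1.75640
  30–34: 5 × 271.0/1000 × 0.922 = 1.24931
  35–39: 5 × 81.8/1000 × 0.913 = 0.37342
  40–44: 5 × 5.3/1000 × 0.904 = 0.02396
Sum = 4.16822
NRR = 0.49020 × 4.16822 = 2.04326

2.043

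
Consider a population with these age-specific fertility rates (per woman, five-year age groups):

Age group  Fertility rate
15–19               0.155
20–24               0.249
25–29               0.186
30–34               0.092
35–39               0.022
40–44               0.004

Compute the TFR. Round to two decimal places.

Sum of ASFRs = 0.155 + 0.249 + 0.186 + 0.092 + 0.022 + 0.004 = 0.708
TFR = 5 × 0.708 = 3.54

3.54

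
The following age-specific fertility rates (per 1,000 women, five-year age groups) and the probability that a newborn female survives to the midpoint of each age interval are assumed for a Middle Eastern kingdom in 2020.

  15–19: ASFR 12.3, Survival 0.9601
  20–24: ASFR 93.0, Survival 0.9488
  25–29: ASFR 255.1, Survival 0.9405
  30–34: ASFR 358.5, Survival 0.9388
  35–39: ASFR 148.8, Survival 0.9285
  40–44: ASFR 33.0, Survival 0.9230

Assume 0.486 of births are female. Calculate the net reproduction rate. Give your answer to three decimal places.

2.054

Proportion female at birth = 0.486.
Survival-weighted fertility by age (5·fₓ·Sₓ):
  15–19: 5 × 12.3/1000 × 0.9601 = 0.05905
  20–24: 5 × 93.0/1000 × 0.9488 = 0.44119
  25–29: 5 × 255.1/1000 × 0.9405 = 1.19961
  30–34: 5 × 358.5/1000 × 0.9388 = 1.68280
  35–39: 5 × 148.8/1000 × 0.9285 = 0.69080
  40–44: 5 × 33.0/1000 × 0.9230 = 0.15230
Sum = 4.22575
NRR = 0.486 × 4.22575 = 2.05371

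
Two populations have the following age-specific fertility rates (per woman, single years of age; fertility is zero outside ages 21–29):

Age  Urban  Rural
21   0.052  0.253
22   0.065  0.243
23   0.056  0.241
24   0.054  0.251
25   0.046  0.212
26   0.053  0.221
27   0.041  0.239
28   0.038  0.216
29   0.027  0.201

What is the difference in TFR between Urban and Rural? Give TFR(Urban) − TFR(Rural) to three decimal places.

-1.645

Urban:
  Sum of ASFRs = 0.052 + 0.065 + 0.056 + 0.054 + 0.046 + 0.053 + 0.041 + 0.038 + 0.027 = 0.432
  TFR = 0.432
Rural:
  Sum of ASFRs = 0.253 + 0.243 + 0.241 + 0.251 + 0.212 + 0.221 + 0.239 + 0.216 + 0.201 = 2.077
  TFR = 2.077
Difference = 0.432 − 2.077 = -1.645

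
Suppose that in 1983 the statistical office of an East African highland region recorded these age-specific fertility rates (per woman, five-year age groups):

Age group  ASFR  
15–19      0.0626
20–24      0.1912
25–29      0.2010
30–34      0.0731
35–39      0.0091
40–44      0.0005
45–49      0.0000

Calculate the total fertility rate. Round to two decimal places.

Sum of ASFRs = 0.0626 + 0.1912 + 0.2010 + 0.0731 + 0.0091 + 0.0005 + 0.0000 = 0.5375
TFR = 5 × 0.5375 = 2.6875

2.69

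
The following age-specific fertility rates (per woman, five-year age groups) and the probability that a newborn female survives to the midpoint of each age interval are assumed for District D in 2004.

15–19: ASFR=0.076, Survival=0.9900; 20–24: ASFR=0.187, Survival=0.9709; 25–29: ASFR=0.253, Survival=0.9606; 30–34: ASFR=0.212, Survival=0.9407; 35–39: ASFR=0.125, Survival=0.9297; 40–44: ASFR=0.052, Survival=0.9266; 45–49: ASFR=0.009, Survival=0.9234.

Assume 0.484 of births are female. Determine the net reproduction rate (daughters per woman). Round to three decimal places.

Proportion female at birth = 0.484.
Survival-weighted fertility by age (5·fₓ·Sₓ):
  15–19: 5 × 0.076 × 0.9900 = 0.37620
  20–24: 5 × 0.187 × 0.9709 = 0.90779
  25–29: 5 × 0.253 × 0.9606 = 1.21516
  30–34: 5 × 0.212 × 0.9407 = 0.99714
  35–39: 5 × 0.125 × 0.9297 = 0.58106
  40–44: 5 × 0.052 × 0.9266 = 0.24092
  45–49: 5 × 0.009 × 0.9234 = 0.04155
Sum = 4.35982
NRR = 0.484 × 4.35982 = 2.11015

2.110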